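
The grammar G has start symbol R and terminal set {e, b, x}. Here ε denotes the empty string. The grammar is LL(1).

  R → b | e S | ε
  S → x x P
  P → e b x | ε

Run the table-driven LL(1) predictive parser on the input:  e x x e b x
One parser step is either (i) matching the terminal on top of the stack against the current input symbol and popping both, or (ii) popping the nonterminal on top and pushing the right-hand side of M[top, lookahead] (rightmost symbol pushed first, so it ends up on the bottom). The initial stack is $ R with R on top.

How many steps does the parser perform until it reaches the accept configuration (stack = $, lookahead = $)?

step 1: stack=$ R  input=e x x e b x $  — expand R → e S
step 2: stack=$ S e  input=e x x e b x $  — match e
step 3: stack=$ S  input=x x e b x $  — expand S → x x P
step 4: stack=$ P x x  input=x x e b x $  — match x
step 5: stack=$ P x  input=x e b x $  — match x
step 6: stack=$ P  input=e b x $  — expand P → e b x
step 7: stack=$ x b e  input=e b x $  — match e
step 8: stack=$ x b  input=b x $  — match b
step 9: stack=$ x  input=x $  — match x
Accept reached after 9 steps.

9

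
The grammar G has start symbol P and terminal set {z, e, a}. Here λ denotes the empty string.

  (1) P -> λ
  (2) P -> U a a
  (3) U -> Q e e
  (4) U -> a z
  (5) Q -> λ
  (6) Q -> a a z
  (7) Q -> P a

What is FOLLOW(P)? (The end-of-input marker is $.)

{$, a}

FIRST(P) = {λ, a, e}  (via U a a)
FIRST(Q) = {λ, a, e}  (via P a)
FIRST(U) = {a, e}  (via Q e e)
FOLLOW(P) includes $ since P is the start symbol.
FOLLOW(P): in Q->P a, P is followed by a with FIRST {a}. Thus FOLLOW(P) = {$, a}.
FOLLOW(U): in P->U a a, U is followed by a a with FIRST {a}. Thus FOLLOW(U) = {a}.
FOLLOW(Q): in U->Q e e, Q is followed by e e with FIRST {e}. Thus FOLLOW(Q) = {e}.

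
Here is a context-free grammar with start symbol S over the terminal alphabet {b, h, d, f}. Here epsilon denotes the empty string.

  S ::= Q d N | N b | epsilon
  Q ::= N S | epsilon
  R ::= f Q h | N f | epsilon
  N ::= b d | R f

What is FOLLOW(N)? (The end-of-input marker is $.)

FIRST(S): from S::=Q d N we get {b, d, f}; from S::=N b we get {b, f}; from S::=epsilon we get {epsilon}. So FIRST(S) = {epsilon, b, d, f}.
FIRST(Q): from Q::=N S we get {b, f}; from Q::=epsilon we get {epsilon}. So FIRST(Q) = {epsilon, b, f}.
FIRST(R): from R::=f Q h we get {f}; from R::=N f we get {b, f}; from R::=epsilon we get {epsilon}. So FIRST(R) = {epsilon, b, f}.
FIRST(N): from N::=b d we get {b}; from N::=R f we get {b, f}. So FIRST(N) = {b, f}.
FOLLOW(S) includes $ since S is the start symbol.
FOLLOW(Q): in S::=Q d N, Q is followed by d N with FIRST {d}; in R::=f Q h, Q is followed by h with FIRST {h}. Thus FOLLOW(Q) = {d, h}.
FOLLOW(S): in Q::=N S, the suffix after S is empty, so FOLLOW(S) ⊇ FOLLOW(Q) = {d, h}. Thus FOLLOW(S) = {$, d, h}.
FOLLOW(R): in N::=R f, R is followed by f with FIRST {f}. Thus FOLLOW(R) = {f}.
FOLLOW(N): in S::=Q d N, the suffix after N is empty, so FOLLOW(N) ⊇ FOLLOW(S) = {$, d, h}; in S::=N b, N is followed by b with FIRST {b}; in Q::=N S, N is followed by S with FIRST {epsilon, b, d, f}; in Q::=N S, the suffix after N is nullable, so FOLLOW(N) ⊇ FOLLOW(Q) = {d, h}; in R::=N f, N is followed by f with FIRST {f}. Thus FOLLOW(N) = {$, b, d, f, h}.

{$, b, d, f, h}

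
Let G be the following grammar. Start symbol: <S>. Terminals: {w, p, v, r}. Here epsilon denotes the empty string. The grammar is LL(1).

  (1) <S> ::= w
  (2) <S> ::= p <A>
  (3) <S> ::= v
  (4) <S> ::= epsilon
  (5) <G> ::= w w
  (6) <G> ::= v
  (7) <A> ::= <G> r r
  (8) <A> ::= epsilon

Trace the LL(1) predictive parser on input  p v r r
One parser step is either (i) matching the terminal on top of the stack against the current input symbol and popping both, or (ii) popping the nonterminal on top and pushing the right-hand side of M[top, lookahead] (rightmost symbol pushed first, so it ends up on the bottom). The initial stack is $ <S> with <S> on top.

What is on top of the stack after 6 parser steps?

r

     Stack      Input      Action
  1  $ <S>      p v r r $  expand <S> ::= p <A>
  2  $ <A> p    p v r r $  match p
  3  $ <A>      v r r $    expand <A> ::= <G> r r
  4  $ r r <G>  v r r $    expand <G> ::= v
  5  $ r r v    v r r $    match v
  6  $ r r      r r $      match r
Stack after step 6: $ r (top = r).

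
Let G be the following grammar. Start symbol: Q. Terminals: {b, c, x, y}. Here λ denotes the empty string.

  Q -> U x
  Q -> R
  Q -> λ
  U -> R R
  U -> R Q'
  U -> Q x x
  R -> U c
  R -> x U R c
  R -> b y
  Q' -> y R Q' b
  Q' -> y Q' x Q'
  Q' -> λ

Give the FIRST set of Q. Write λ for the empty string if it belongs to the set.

FIRST(Q'): from Q'->y R Q' b we get {y}; from Q'->y Q' x Q' we get {y}; from Q'->λ we get {λ}. So FIRST(Q') = {λ, y}.
FIRST(Q): from Q->U x we get {b, x}; from Q->R we get {b, x}; from Q->λ we get {λ}. So FIRST(Q) = {λ, b, x}.
FIRST(U): from U->R R we get {b, x}; from U->R Q' we get {b, x}; from U->Q x x we get {b, x}. So FIRST(U) = {b, x}.
FIRST(R): from R->U c we get {b, x}; from R->x U R c we get {x}; from R->b y we get {b}. So FIRST(R) = {b, x}.

{λ, b, x}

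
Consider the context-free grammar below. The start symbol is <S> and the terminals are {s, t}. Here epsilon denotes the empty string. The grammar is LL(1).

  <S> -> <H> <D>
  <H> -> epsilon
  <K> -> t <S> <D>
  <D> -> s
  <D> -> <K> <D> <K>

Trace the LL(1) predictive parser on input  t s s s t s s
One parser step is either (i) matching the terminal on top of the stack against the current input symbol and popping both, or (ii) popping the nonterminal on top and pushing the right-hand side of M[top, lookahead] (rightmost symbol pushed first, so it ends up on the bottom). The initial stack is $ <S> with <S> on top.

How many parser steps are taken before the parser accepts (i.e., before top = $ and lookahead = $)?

      Stack                  Input            Action
   1  $ <S>                  t s s s t s s $  expand <S> -> <H> <D>
   2  $ <D> <H>              t s s s t s s $  expand <H> -> epsilon
   3  $ <D>                  t s s s t s s $  expand <D> -> <K> <D> <K>
   4  $ <K> <D> <K>          t s s s t s s $  expand <K> -> t <S> <D>
   5  $ <K> <D> <D> <S> t    t s s s t s s $  match t
   6  $ <K> <D> <D> <S>      s s s t s s $    expand <S> -> <H> <D>
   7  $ <K> <D> <D> <D> <H>  s s s t s s $    expand <H> -> epsilon
   8  $ <K> <D> <D> <D>      s s s t s s $    expand <D> -> s
   9  $ <K> <D> <D> s        s s s t s s $    match s
  10  $ <K> <D> <D>          s s t s s $      expand <D> -> s
  11  $ <K> <D> s            s s t s s $      match s
  12  $ <K> <D>              s t s s $        expand <D> -> s
  13  $ <K> s                s t s s $        match s
  14  $ <K>                  t s s $          expand <K> -> t <S> <D>
  15  $ <D> <S> t            t s s $          match t
  16  $ <D> <S>              s s $            expand <S> -> <H> <D>
  17  $ <D> <D> <H>          s s $            expand <H> -> epsilon
  18  $ <D> <D>              s s $            expand <D> -> s
  19  $ <D> s                s s $            match s
  20  $ <D>                  s $              expand <D> -> s
  21  $ s                    s $              match s
Accept reached after 21 steps.

21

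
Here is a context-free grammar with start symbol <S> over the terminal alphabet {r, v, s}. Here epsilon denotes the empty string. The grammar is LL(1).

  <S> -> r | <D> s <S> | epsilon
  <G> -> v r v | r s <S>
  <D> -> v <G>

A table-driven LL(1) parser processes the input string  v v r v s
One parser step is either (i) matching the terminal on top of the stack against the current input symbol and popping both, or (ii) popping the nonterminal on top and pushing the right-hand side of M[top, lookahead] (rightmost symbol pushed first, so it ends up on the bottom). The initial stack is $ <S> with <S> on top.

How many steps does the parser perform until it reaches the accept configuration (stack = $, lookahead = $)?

9

     Stack          Input        Action
  1  $ <S>          v v r v s $  expand <S> -> <D> s <S>
  2  $ <S> s <D>    v v r v s $  expand <D> -> v <G>
  3  $ <S> s <G> v  v v r v s $  match v
  4  $ <S> s <G>    v r v s $    expand <G> -> v r v
  5  $ <S> s v r v  v r v s $    match v
  6  $ <S> s v r    r v s $      match r
  7  $ <S> s v      v s $        match v
  8  $ <S> s        s $          match s
  9  $ <S>          $            expand <S> -> epsilon
Accept reached after 9 steps.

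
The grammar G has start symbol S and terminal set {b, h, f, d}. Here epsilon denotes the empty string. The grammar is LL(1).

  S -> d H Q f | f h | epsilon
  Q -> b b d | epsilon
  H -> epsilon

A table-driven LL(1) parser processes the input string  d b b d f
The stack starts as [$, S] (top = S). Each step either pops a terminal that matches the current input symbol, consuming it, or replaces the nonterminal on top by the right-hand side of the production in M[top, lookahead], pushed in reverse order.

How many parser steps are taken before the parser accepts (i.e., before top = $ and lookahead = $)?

     Stack      Input        Action
  1  $ S        d b b d f $  expand S -> d H Q f
  2  $ f Q H d  d b b d f $  match d
  3  $ f Q H    b b d f $    expand H -> epsilon
  4  $ f Q      b b d f $    expand Q -> b b d
  5  $ f d b b  b b d f $    match b
  6  $ f d b    b d f $      match b
  7  $ f d      d f $        match d
  8  $ f        f $          match f
Accept reached after 8 steps.

8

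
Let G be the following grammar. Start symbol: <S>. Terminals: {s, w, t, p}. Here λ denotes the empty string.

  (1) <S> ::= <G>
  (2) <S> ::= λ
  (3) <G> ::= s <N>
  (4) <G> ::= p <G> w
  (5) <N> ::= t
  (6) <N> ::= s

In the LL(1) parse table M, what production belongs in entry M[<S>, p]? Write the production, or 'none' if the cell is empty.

<S> ::= <G>

FIRST(<G>): from <G>::=s <N> we get {s}; from <G>::=p <G> w we get {p}. So FIRST(<G>) = {p, s}.
FIRST(<N>): from <N>::=t we get {t}; from <N>::=s we get {s}. So FIRST(<N>) = {s, t}.
FIRST(<S>): from <S>::=<G> we get {p, s}; from <S>::=λ we get {λ}. So FIRST(<S>) = {λ, p, s}.
FOLLOW(<S>) includes $ since <S> is the start symbol.
FOLLOW(<S>): <S> appears on no right-hand side. Thus FOLLOW(<S>) = {$}.
For <S> ::= <G>: FIRST(<G>) = {p, s}, so it goes in M[<S>, t] for t ∈ {p, s}.
For <S> ::= λ: FIRST(λ) = {λ}, so it goes in M[<S>, t] for t ∈ {}; since λ ∈ FIRST, also for every t ∈ FOLLOW(<S>) = {$}.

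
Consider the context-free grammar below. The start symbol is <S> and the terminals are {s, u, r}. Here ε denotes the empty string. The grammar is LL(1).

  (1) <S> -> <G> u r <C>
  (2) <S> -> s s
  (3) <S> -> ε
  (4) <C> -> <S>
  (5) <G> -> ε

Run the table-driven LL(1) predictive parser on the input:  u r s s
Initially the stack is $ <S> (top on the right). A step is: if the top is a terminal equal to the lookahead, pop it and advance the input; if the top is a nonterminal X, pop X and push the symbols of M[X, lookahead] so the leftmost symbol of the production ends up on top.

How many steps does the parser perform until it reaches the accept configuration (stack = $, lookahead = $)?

8

step 1: stack=$ <S>  input=u r s s $  — expand <S> -> <G> u r <C>
step 2: stack=$ <C> r u <G>  input=u r s s $  — expand <G> -> ε
step 3: stack=$ <C> r u  input=u r s s $  — match u
step 4: stack=$ <C> r  input=r s s $  — match r
step 5: stack=$ <C>  input=s s $  — expand <C> -> <S>
step 6: stack=$ <S>  input=s s $  — expand <S> -> s s
step 7: stack=$ s s  input=s s $  — match s
step 8: stack=$ s  input=s $  — match s
Accept reached after 8 steps.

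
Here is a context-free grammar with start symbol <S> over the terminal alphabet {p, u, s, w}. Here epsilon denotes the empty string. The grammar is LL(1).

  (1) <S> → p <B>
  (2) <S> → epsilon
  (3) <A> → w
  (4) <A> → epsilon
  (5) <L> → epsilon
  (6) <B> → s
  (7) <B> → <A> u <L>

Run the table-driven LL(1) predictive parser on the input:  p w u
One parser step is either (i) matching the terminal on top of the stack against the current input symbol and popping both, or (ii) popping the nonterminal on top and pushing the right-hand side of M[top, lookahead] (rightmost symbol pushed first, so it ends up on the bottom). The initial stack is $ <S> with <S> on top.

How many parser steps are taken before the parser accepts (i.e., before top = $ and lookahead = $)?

step 1: stack=$ <S>  input=p w u $  — expand <S> → p <B>
step 2: stack=$ <B> p  input=p w u $  — match p
step 3: stack=$ <B>  input=w u $  — expand <B> → <A> u <L>
step 4: stack=$ <L> u <A>  input=w u $  — expand <A> → w
step 5: stack=$ <L> u w  input=w u $  — match w
step 6: stack=$ <L> u  input=u $  — match u
step 7: stack=$ <L>  input=$  — expand <L> → epsilon
Accept reached after 7 steps.

7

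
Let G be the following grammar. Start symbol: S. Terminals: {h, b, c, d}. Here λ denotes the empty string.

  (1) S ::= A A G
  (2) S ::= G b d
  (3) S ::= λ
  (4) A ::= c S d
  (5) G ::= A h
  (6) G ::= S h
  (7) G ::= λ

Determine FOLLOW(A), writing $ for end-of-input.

FIRST(A): from A::=c S d we get {c}. So FIRST(A) = {c}.
FIRST(S): from S::=A A G we get {c}; from S::=G b d we get {b, c, h}; from S::=λ we get {λ}. So FIRST(S) = {λ, b, c, h}.
FIRST(G): from G::=A h we get {c}; from G::=S h we get {b, c, h}; from G::=λ we get {λ}. So FIRST(G) = {λ, b, c, h}.
FOLLOW(S) includes $ since S is the start symbol.
FOLLOW(S): in A::=c S d, S is followed by d with FIRST {d}; in G::=S h, S is followed by h with FIRST {h}. Thus FOLLOW(S) = {$, d, h}.
FOLLOW(A): in S::=A A G (occurrence 1), A is followed by A G with FIRST {c}; in S::=A A G (occurrence 2), A is followed by G with FIRST {λ, b, c, h}; in S::=A A G (occurrence 2), the suffix after A is nullable, so FOLLOW(A) ⊇ FOLLOW(S) = {$, d, h}; in G::=A h, A is followed by h with FIRST {h}. Thus FOLLOW(A) = {$, b, c, d, h}.
FOLLOW(G): in S::=A A G, the suffix after G is empty, so FOLLOW(G) ⊇ FOLLOW(S) = {$, d, h}; in S::=G b d, G is followed by b d with FIRST {b}. Thus FOLLOW(G) = {$, b, d, h}.

{$, b, c, d, h}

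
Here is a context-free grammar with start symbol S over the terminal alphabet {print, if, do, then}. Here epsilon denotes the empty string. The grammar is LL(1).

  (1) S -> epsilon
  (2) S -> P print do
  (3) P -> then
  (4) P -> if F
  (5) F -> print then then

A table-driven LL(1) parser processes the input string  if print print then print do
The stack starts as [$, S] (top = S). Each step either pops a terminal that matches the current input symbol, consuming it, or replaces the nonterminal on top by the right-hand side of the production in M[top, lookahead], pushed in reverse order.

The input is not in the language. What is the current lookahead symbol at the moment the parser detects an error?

     Stack                       Input                           Action
  1  $ S                         if print print then print do $  expand S -> P print do
  2  $ do print P                if print print then print do $  expand P -> if F
  3  $ do print F if             if print print then print do $  match if
  4  $ do print F                print print then print do $     expand F -> print then then
  5  $ do print then then print  print print then print do $     match print
  6  $ do print then then        print then print do $           error: top is terminal then but lookahead is print

print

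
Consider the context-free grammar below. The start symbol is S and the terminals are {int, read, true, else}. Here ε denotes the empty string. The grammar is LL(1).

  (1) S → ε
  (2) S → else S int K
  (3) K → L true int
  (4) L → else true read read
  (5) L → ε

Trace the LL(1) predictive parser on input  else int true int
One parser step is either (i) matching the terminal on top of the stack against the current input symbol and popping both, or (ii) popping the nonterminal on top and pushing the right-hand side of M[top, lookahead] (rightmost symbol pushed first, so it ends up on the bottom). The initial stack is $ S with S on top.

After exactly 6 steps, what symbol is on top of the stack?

true

     Stack           Input                Action
  1  $ S             else int true int $  expand S → else S int K
  2  $ K int S else  else int true int $  match else
  3  $ K int S       int true int $       expand S → ε
  4  $ K int         int true int $       match int
  5  $ K             true int $           expand K → L true int
  6  $ int true L    true int $           expand L → ε
Stack after step 6: $ int true (top = true).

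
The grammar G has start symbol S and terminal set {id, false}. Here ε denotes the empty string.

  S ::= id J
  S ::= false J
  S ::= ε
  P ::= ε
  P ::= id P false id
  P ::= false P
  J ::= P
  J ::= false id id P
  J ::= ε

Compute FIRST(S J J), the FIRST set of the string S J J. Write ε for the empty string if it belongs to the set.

{ε, false, id}

FIRST(S): from S::=id J we get {id}; from S::=false J we get {false}; from S::=ε we get {ε}. So FIRST(S) = {ε, false, id}.
FIRST(P): from P::=ε we get {ε}; from P::=id P false id we get {id}; from P::=false P we get {false}. So FIRST(P) = {ε, false, id}.
FIRST(J): from J::=P we get {ε, false, id}; from J::=false id id P we get {false}; from J::=ε we get {ε}. So FIRST(J) = {ε, false, id}.
FIRST(S J J): take FIRST of each symbol in turn, carrying on past any symbol whose FIRST contains ε; result {ε, false, id}.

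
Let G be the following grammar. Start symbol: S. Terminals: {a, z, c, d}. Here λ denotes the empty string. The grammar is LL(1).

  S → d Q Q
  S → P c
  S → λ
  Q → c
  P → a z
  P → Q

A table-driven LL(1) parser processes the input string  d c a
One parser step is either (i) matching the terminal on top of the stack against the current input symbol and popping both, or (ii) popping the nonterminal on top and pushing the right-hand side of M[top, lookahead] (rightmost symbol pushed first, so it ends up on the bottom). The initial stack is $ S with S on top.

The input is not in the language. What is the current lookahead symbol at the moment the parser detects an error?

     Stack    Input    Action
  1  $ S      d c a $  expand S → d Q Q
  2  $ Q Q d  d c a $  match d
  3  $ Q Q    c a $    expand Q → c
  4  $ Q c    c a $    match c
  5  $ Q      a $      error: M[Q, a] is empty

a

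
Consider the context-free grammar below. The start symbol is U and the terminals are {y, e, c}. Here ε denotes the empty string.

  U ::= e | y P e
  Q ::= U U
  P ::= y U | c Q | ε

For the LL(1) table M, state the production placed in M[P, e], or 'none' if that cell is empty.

P ::= ε

FIRST(U) = {e, y}
FIRST(P) = {ε, c, y}
FIRST(Q) = {e, y}  (via U U)
FOLLOW(U) includes $ since U is the start symbol.
FOLLOW(P): in U::=y P e, P is followed by e with FIRST {e}. Thus FOLLOW(P) = {e}.
For P ::= y U: FIRST(y U) = {y}, so it goes in M[P, t] for t ∈ {y}.
For P ::= c Q: FIRST(c Q) = {c}, so it goes in M[P, t] for t ∈ {c}.
For P ::= ε: FIRST(ε) = {ε}, so it goes in M[P, t] for t ∈ {}; since ε ∈ FIRST, also for every t ∈ FOLLOW(P) = {e}.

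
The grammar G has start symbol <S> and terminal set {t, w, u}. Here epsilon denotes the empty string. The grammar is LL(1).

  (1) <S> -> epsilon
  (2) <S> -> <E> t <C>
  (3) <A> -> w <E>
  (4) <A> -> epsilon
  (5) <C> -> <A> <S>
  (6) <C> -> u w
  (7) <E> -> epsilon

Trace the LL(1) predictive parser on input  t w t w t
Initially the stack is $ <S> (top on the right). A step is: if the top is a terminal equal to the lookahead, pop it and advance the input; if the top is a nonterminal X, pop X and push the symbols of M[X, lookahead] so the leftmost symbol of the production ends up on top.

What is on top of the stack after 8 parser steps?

     Stack        Input        Action
  1  $ <S>        t w t w t $  expand <S> -> <E> t <C>
  2  $ <C> t <E>  t w t w t $  expand <E> -> epsilon
  3  $ <C> t      t w t w t $  match t
  4  $ <C>        w t w t $    expand <C> -> <A> <S>
  5  $ <S> <A>    w t w t $    expand <A> -> w <E>
  6  $ <S> <E> w  w t w t $    match w
  7  $ <S> <E>    t w t $      expand <E> -> epsilon
  8  $ <S>        t w t $      expand <S> -> <E> t <C>
Stack after step 8: $ <C> t <E> (top = <E>).

<E>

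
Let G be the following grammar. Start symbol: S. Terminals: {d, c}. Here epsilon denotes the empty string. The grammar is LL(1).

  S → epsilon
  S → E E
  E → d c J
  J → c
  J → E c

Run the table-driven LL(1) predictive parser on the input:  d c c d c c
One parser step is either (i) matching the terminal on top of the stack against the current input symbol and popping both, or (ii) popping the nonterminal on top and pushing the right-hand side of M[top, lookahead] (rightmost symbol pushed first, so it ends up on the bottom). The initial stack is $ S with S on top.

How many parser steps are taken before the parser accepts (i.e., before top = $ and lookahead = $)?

step 1: stack=$ S  input=d c c d c c $  — expand S → E E
step 2: stack=$ E E  input=d c c d c c $  — expand E → d c J
step 3: stack=$ E J c d  input=d c c d c c $  — match d
step 4: stack=$ E J c  input=c c d c c $  — match c
step 5: stack=$ E J  input=c d c c $  — expand J → c
step 6: stack=$ E c  input=c d c c $  — match c
step 7: stack=$ E  input=d c c $  — expand E → d c J
step 8: stack=$ J c d  input=d c c $  — match d
step 9: stack=$ J c  input=c c $  — match c
step 10: stack=$ J  input=c $  — expand J → c
step 11: stack=$ c  input=c $  — match c
Accept reached after 11 steps.

11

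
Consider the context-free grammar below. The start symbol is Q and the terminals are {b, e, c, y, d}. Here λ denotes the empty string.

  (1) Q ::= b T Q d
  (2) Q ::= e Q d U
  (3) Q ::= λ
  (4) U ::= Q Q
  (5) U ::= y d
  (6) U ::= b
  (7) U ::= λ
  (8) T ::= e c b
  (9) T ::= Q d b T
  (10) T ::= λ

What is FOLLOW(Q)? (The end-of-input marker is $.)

{$, b, d, e}

FIRST(Q) = {λ, b, e}
FIRST(U) = {λ, b, e, y}  (via Q Q)
FIRST(T) = {λ, b, d, e}  (via Q d b T)
FOLLOW(Q) includes $ since Q is the start symbol.
FOLLOW(T): in Q::=b T Q d, T is followed by Q d with FIRST {b, d, e}; in T::=Q d b T, the suffix after T is empty (adds nothing new). Thus FOLLOW(T) = {b, d, e}.
FOLLOW(Q): in Q::=b T Q d, Q is followed by d with FIRST {d}; in Q::=e Q d U, Q is followed by d U with FIRST {d}; in U::=Q Q (occurrence 1), Q is followed by Q with FIRST {λ, b, e}; in U::=Q Q (occurrence 1), the suffix after Q is nullable, so FOLLOW(Q) ⊇ FOLLOW(U) = {$, b, d, e}; in U::=Q Q (occurrence 2), the suffix after Q is empty, so FOLLOW(Q) ⊇ FOLLOW(U) = {$, b, d, e}; in T::=Q d b T, Q is followed by d b T with FIRST {d}. Thus FOLLOW(Q) = {$, b, d, e}.
FOLLOW(U): in Q::=e Q d U, the suffix after U is empty, so FOLLOW(U) ⊇ FOLLOW(Q) = {$, b, d, e}. Thus FOLLOW(U) = {$, b, d, e}.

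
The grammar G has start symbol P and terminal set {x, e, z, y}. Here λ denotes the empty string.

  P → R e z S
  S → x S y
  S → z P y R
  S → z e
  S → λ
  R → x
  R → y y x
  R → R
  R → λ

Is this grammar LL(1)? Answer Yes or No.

FIRST(P) = {e, x, y}
FIRST(S) = {λ, x, z}
FIRST(R) = {λ, x, y}
FOLLOW(P) = {$, y}
FOLLOW(S) = {$, y}
FOLLOW(R) = {$, e, y}
Cell M[R, $] receives both R → R and R → λ — the grammar is not LL(1).

No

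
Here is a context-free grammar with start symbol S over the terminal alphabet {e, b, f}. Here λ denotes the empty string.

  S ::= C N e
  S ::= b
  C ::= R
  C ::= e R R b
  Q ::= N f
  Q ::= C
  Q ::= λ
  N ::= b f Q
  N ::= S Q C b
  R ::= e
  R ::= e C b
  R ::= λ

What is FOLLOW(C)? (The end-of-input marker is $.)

FIRST(R): from R::=e we get {e}; from R::=e C b we get {e}; from R::=λ we get {λ}. So FIRST(R) = {λ, e}.
FIRST(C): from C::=R we get {λ, e}; from C::=e R R b we get {e}. So FIRST(C) = {λ, e}.
FIRST(S): from S::=C N e we get {b, e}; from S::=b we get {b}. So FIRST(S) = {b, e}.
FIRST(N): from N::=b f Q we get {b}; from N::=S Q C b we get {b, e}. So FIRST(N) = {b, e}.
FIRST(Q): from Q::=N f we get {b, e}; from Q::=C we get {λ, e}; from Q::=λ we get {λ}. So FIRST(Q) = {λ, b, e}.
FOLLOW(S) includes $ since S is the start symbol.
FOLLOW(S): in N::=S Q C b, S is followed by Q C b with FIRST {b, e}. Thus FOLLOW(S) = {$, b, e}.
FOLLOW(N): in S::=C N e, N is followed by e with FIRST {e}; in Q::=N f, N is followed by f with FIRST {f}. Thus FOLLOW(N) = {e, f}.
FOLLOW(Q): in N::=b f Q, the suffix after Q is empty, so FOLLOW(Q) ⊇ FOLLOW(N) = {e, f}; in N::=S Q C b, Q is followed by C b with FIRST {b, e}. Thus FOLLOW(Q) = {b, e, f}.
FOLLOW(C): in S::=C N e, C is followed by N e with FIRST {b, e}; in Q::=C, the suffix after C is empty, so FOLLOW(C) ⊇ FOLLOW(Q) = {b, e, f}; in N::=S Q C b, C is followed by b with FIRST {b}; in R::=e C b, C is followed by b with FIRST {b}. Thus FOLLOW(C) = {b, e, f}.
FOLLOW(R): in C::=R, the suffix after R is empty, so FOLLOW(R) ⊇ FOLLOW(C) = {b, e, f}; in C::=e R R b (occurrence 1), R is followed by R b with FIRST {b, e}; in C::=e R R b (occurrence 2), R is followed by b with FIRST {b}. Thus FOLLOW(R) = {b, e, f}.

{b, e, f}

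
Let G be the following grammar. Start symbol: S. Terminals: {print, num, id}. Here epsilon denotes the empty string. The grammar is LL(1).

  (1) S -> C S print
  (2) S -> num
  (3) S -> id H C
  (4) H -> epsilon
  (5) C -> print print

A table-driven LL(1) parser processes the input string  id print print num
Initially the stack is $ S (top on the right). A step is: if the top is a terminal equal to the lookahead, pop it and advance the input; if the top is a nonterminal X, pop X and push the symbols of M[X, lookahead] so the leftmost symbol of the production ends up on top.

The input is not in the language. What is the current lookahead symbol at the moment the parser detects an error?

num

step 1: stack=$ S  input=id print print num $  — expand S -> id H C
step 2: stack=$ C H id  input=id print print num $  — match id
step 3: stack=$ C H  input=print print num $  — expand H -> epsilon
step 4: stack=$ C  input=print print num $  — expand C -> print print
step 5: stack=$ print print  input=print print num $  — match print
step 6: stack=$ print  input=print num $  — match print
step 7: stack=$  input=num $  — error: stack empty but input remains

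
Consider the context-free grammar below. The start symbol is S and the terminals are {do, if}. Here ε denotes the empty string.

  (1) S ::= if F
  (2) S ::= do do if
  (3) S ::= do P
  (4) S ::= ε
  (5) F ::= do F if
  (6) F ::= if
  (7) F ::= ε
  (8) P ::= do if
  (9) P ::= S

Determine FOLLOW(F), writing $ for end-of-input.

FIRST(S): from S::=if F we get {if}; from S::=do do if we get {do}; from S::=do P we get {do}; from S::=ε we get {ε}. So FIRST(S) = {ε, do, if}.
FIRST(F): from F::=do F if we get {do}; from F::=if we get {if}; from F::=ε we get {ε}. So FIRST(F) = {ε, do, if}.
FIRST(P): from P::=do if we get {do}; from P::=S we get {ε, do, if}. So FIRST(P) = {ε, do, if}.
FOLLOW(S) includes $ since S is the start symbol.
FOLLOW(S): in P::=S, the suffix after S is empty, so FOLLOW(S) ⊇ FOLLOW(P) = {$}. Thus FOLLOW(S) = {$}.
FOLLOW(F): in S::=if F, the suffix after F is empty, so FOLLOW(F) ⊇ FOLLOW(S) = {$}; in F::=do F if, F is followed by if with FIRST {if}. Thus FOLLOW(F) = {$, if}.
FOLLOW(P): in S::=do P, the suffix after P is empty, so FOLLOW(P) ⊇ FOLLOW(S) = {$}. Thus FOLLOW(P) = {$}.

{$, if}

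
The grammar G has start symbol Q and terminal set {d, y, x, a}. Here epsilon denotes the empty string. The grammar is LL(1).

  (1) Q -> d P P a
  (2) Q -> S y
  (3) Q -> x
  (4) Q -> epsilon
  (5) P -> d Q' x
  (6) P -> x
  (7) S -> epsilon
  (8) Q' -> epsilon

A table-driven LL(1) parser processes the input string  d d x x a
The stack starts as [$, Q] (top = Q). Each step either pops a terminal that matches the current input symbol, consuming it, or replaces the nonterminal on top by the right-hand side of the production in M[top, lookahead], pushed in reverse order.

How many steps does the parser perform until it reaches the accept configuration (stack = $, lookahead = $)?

9

step 1: stack=$ Q  input=d d x x a $  — expand Q -> d P P a
step 2: stack=$ a P P d  input=d d x x a $  — match d
step 3: stack=$ a P P  input=d x x a $  — expand P -> d Q' x
step 4: stack=$ a P x Q' d  input=d x x a $  — match d
step 5: stack=$ a P x Q'  input=x x a $  — expand Q' -> epsilon
step 6: stack=$ a P x  input=x x a $  — match x
step 7: stack=$ a P  input=x a $  — expand P -> x
step 8: stack=$ a x  input=x a $  — match x
step 9: stack=$ a  input=a $  — match a
Accept reached after 9 steps.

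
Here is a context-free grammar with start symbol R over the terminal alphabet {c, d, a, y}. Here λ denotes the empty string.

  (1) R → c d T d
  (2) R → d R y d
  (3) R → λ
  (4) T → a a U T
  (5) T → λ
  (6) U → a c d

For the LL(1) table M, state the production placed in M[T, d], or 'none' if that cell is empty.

T → λ

FIRST(R): from R→c d T d we get {c}; from R→d R y d we get {d}; from R→λ we get {λ}. So FIRST(R) = {λ, c, d}.
FIRST(T): from T→a a U T we get {a}; from T→λ we get {λ}. So FIRST(T) = {λ, a}.
FIRST(U): from U→a c d we get {a}. So FIRST(U) = {a}.
FOLLOW(R) includes $ since R is the start symbol.
FOLLOW(T): in R→c d T d, T is followed by d with FIRST {d}; in T→a a U T, the suffix after T is empty (adds nothing new). Thus FOLLOW(T) = {d}.
For T → a a U T: FIRST(a a U T) = {a}, so it goes in M[T, t] for t ∈ {a}.
For T → λ: FIRST(λ) = {λ}, so it goes in M[T, t] for t ∈ {}; since λ ∈ FIRST, also for every t ∈ FOLLOW(T) = {d}.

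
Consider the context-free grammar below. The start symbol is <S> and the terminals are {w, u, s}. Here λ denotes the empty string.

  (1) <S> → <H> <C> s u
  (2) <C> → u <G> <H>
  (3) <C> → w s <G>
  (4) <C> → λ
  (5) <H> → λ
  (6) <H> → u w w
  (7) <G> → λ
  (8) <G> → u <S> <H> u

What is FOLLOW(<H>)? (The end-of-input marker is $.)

FIRST(<C>): from <C>→u <G> <H> we get {u}; from <C>→w s <G> we get {w}; from <C>→λ we get {λ}. So FIRST(<C>) = {λ, u, w}.
FIRST(<H>): from <H>→λ we get {λ}; from <H>→u w w we get {u}. So FIRST(<H>) = {λ, u}.
FIRST(<G>): from <G>→λ we get {λ}; from <G>→u <S> <H> u we get {u}. So FIRST(<G>) = {λ, u}.
FIRST(<S>): from <S>→<H> <C> s u we get {s, u, w}. So FIRST(<S>) = {s, u, w}.
FOLLOW(<S>) includes $ since <S> is the start symbol.
FOLLOW(<S>): in <G>→u <S> <H> u, <S> is followed by <H> u with FIRST {u}. Thus FOLLOW(<S>) = {$, u}.
FOLLOW(<C>): in <S>→<H> <C> s u, <C> is followed by s u with FIRST {s}. Thus FOLLOW(<C>) = {s}.
FOLLOW(<H>): in <S>→<H> <C> s u, <H> is followed by <C> s u with FIRST {s, u, w}; in <C>→u <G> <H>, the suffix after <H> is empty, so FOLLOW(<H>) ⊇ FOLLOW(<C>) = {s}; in <G>→u <S> <H> u, <H> is followed by u with FIRST {u}. Thus FOLLOW(<H>) = {s, u, w}.
FOLLOW(<G>): in <C>→u <G> <H>, <G> is followed by <H> with FIRST {λ, u}; in <C>→u <G> <H>, the suffix after <G> is nullable, so FOLLOW(<G>) ⊇ FOLLOW(<C>) = {s}; in <C>→w s <G>, the suffix after <G> is empty, so FOLLOW(<G>) ⊇ FOLLOW(<C>) = {s}. Thus FOLLOW(<G>) = {s, u}.

{s, u, w}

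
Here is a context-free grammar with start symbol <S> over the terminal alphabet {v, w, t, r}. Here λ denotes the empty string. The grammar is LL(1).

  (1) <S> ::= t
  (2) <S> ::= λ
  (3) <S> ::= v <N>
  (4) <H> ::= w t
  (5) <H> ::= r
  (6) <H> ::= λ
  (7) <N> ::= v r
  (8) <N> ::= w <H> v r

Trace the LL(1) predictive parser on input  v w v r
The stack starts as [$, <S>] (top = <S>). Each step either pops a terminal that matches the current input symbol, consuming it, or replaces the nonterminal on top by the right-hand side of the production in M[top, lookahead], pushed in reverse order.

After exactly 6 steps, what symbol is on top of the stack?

step 1: stack=$ <S>  input=v w v r $  — expand <S> ::= v <N>
step 2: stack=$ <N> v  input=v w v r $  — match v
step 3: stack=$ <N>  input=w v r $  — expand <N> ::= w <H> v r
step 4: stack=$ r v <H> w  input=w v r $  — match w
step 5: stack=$ r v <H>  input=v r $  — expand <H> ::= λ
step 6: stack=$ r v  input=v r $  — match v
Stack after step 6: $ r (top = r).

r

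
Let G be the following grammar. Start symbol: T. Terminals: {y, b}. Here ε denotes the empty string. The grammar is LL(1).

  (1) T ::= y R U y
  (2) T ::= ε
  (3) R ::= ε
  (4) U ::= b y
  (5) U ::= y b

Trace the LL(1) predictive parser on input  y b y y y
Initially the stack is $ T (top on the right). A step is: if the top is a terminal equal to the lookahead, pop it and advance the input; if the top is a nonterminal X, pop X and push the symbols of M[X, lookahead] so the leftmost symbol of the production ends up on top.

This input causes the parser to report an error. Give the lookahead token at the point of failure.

step 1: stack=$ T  input=y b y y y $  — expand T ::= y R U y
step 2: stack=$ y U R y  input=y b y y y $  — match y
step 3: stack=$ y U R  input=b y y y $  — expand R ::= ε
step 4: stack=$ y U  input=b y y y $  — expand U ::= b y
step 5: stack=$ y y b  input=b y y y $  — match b
step 6: stack=$ y y  input=y y y $  — match y
step 7: stack=$ y  input=y y $  — match y
step 8: stack=$  input=y $  — error: stack empty but input remains

y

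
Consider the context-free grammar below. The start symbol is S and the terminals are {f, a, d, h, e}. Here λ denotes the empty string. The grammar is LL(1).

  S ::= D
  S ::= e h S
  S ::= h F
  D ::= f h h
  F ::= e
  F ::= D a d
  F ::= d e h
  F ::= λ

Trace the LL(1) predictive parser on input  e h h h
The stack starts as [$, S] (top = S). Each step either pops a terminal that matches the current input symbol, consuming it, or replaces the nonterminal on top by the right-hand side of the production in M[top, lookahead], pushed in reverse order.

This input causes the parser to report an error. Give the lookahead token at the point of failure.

step 1: stack=$ S  input=e h h h $  — expand S ::= e h S
step 2: stack=$ S h e  input=e h h h $  — match e
step 3: stack=$ S h  input=h h h $  — match h
step 4: stack=$ S  input=h h $  — expand S ::= h F
step 5: stack=$ F h  input=h h $  — match h
step 6: stack=$ F  input=h $  — error: M[F, h] is empty

h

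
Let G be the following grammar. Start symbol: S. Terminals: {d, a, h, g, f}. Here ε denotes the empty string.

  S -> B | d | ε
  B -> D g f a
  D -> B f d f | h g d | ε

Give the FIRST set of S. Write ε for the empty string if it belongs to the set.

{ε, d, g, h}

FIRST(S) = {ε, d, g, h}  (via B)
FIRST(B) = {g, h}  (via D g f a)
FIRST(D) = {ε, g, h}  (via B f d f)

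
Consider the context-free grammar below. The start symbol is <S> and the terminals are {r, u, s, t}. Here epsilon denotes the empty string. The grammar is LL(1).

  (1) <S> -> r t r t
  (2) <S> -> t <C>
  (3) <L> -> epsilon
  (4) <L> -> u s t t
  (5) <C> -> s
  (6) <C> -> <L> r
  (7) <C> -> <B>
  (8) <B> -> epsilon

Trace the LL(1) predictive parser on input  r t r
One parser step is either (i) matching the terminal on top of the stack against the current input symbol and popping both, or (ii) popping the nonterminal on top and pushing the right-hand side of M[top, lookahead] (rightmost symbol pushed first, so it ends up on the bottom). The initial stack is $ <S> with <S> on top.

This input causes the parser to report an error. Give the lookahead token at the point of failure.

step 1: stack=$ <S>  input=r t r $  — expand <S> -> r t r t
step 2: stack=$ t r t r  input=r t r $  — match r
step 3: stack=$ t r t  input=t r $  — match t
step 4: stack=$ t r  input=r $  — match r
step 5: stack=$ t  input=$  — error: top is terminal t but lookahead is $

$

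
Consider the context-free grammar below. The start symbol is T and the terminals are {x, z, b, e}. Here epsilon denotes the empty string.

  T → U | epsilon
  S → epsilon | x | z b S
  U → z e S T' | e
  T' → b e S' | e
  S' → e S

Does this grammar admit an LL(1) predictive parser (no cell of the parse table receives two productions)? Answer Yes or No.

Yes

FIRST(T) = {epsilon, e, z}
FIRST(S) = {epsilon, x, z}
FIRST(U) = {e, z}
FIRST(T') = {b, e}
FIRST(S') = {e}
FOLLOW(T) = {$}
FOLLOW(S) = {$, b, e}
FOLLOW(U) = {$}
FOLLOW(T') = {$}
FOLLOW(S') = {$}
Each cell of M receives at most one production.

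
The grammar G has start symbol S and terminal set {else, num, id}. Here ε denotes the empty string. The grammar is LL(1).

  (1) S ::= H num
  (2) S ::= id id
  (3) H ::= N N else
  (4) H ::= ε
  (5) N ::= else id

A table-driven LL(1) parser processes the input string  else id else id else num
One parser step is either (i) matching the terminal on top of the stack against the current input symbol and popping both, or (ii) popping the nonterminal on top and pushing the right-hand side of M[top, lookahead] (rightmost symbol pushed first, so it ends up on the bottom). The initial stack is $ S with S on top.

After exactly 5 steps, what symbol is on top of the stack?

N

     Stack                 Input                       Action
  1  $ S                   else id else id else num $  expand S ::= H num
  2  $ num H               else id else id else num $  expand H ::= N N else
  3  $ num else N N        else id else id else num $  expand N ::= else id
  4  $ num else N id else  else id else id else num $  match else
  5  $ num else N id       id else id else num $       match id
Stack after step 5: $ num else N (top = N).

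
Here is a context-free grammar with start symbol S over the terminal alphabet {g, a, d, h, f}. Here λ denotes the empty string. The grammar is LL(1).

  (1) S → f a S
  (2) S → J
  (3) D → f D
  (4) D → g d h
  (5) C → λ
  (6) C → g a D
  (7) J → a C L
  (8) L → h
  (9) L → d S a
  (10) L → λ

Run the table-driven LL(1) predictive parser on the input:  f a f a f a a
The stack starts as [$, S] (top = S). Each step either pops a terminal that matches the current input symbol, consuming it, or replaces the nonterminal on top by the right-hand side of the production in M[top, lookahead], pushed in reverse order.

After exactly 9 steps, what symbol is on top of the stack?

     Stack    Input            Action
  1  $ S      f a f a f a a $  expand S → f a S
  2  $ S a f  f a f a f a a $  match f
  3  $ S a    a f a f a a $    match a
  4  $ S      f a f a a $      expand S → f a S
  5  $ S a f  f a f a a $      match f
  6  $ S a    a f a a $        match a
  7  $ S      f a a $          expand S → f a S
  8  $ S a f  f a a $          match f
  9  $ S a    a a $            match a
Stack after step 9: $ S (top = S).

S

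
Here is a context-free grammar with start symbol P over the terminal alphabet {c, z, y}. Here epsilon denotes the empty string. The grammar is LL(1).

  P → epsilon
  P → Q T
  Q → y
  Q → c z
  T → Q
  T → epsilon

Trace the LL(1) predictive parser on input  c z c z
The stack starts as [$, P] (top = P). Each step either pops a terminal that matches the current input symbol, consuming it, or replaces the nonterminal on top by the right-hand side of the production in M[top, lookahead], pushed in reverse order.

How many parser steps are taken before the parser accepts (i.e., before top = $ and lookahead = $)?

     Stack    Input      Action
  1  $ P      c z c z $  expand P → Q T
  2  $ T Q    c z c z $  expand Q → c z
  3  $ T z c  c z c z $  match c
  4  $ T z    z c z $    match z
  5  $ T      c z $      expand T → Q
  6  $ Q      c z $      expand Q → c z
  7  $ z c    c z $      match c
  8  $ z      z $        match z
Accept reached after 8 steps.

8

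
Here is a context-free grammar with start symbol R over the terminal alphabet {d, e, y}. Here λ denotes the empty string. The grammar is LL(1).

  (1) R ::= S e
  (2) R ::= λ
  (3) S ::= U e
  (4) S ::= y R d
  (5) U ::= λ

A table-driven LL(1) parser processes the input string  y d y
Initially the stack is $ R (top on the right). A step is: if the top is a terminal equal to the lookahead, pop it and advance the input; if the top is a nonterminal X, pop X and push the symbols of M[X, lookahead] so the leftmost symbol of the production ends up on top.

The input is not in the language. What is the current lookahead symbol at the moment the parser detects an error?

step 1: stack=$ R  input=y d y $  — expand R ::= S e
step 2: stack=$ e S  input=y d y $  — expand S ::= y R d
step 3: stack=$ e d R y  input=y d y $  — match y
step 4: stack=$ e d R  input=d y $  — expand R ::= λ
step 5: stack=$ e d  input=d y $  — match d
step 6: stack=$ e  input=y $  — error: top is terminal e but lookahead is y

y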